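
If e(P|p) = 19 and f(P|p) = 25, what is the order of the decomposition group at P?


|D_P| = e * f
= 19 * 25
= 475

475


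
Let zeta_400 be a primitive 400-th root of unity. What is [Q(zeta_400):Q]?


The degree equals Euler's totient phi(400).
400 = 2^4 * 5^2
phi(400) = 160

160


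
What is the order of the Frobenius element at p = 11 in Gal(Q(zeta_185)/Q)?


The Frobenius at p in Gal(Q(zeta_n)/Q) = (Z/nZ)* is the class of p, so its order is ord_185(11), the smallest k >= 1 with 11^k = 1 mod 185.
n = 185 = 5 * 37, phi(185) = 144; the order divides phi(n).
Divisors of 144: 1, 2, 3, 4, 6, 8, 9, 12, 16, 18, 24, 36, 48, 72, 144
Repeated squaring mod 185: 11^1 = 11, 11^2 = 121, 11^4 = 26, 11^8 = 121, 11^16 = 26, 11^32 = 121, 11^64 = 26, 11^128 = 121
Test divisors in increasing order:
  k=1: 11^1 = 11 mod 185
  k=2: 11^2 = 121 mod 185
  k=3: 11^3 = 121 * 11 = 36 mod 185
  k=4: 11^4 = 26 mod 185
  k=6: 11^6 = 26 * 121 = 1 mod 185  <- first divisor giving 1
Order = 6

6


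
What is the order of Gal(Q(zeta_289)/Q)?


|Gal(Q(zeta_289)/Q)| = phi(289)
= 272

272


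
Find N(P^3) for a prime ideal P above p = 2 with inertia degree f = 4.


N(P^a) = p^(a*f)
= 2^(3*4)
= 2^12
= 4096

4096


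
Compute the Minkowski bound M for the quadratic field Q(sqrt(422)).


d = 422, d mod 4 = 2, so disc(K) = 4d = 1688; |disc(K)| = 1688
Real quadratic field, so n = 2, s = r2 = 0, r1 = 2
M = (n!/n^n) * (4/pi)^s * sqrt(|disc(K)|) = (2!/2^2) * (4/pi)^0 * sqrt(1688)
= 0.5 * 1.000000 * 41.085277
= 20.5426

20.5426


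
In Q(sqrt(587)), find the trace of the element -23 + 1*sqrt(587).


Tr(a + b*sqrt(d)) = (a + b*sqrt(d)) + (a - b*sqrt(d)) = 2a
= 2 * (-23)
= -46

-46


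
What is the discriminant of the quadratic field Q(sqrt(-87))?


For K = Q(sqrt(d)) with d squarefree: disc(K) = d if d = 1 mod 4, and disc(K) = 4d if d = 2 or 3 mod 4.
Here d = -87, and d mod 4 = 1.
d = 1 mod 4 (O_K = Z[(1+sqrt(d))/2]), so disc(K) = d = -87

-87


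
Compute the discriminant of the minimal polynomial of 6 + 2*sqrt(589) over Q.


The element 6 + 2*sqrt(589) has minimal polynomial:
x^2 - 12*x - 2320
Discriminant = (-12)^2 - 4*(-2320)
= 144 + 9280
= 9424

9424


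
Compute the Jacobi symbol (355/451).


Compute (355/451) via quadratic reciprocity:
  reciprocity: (355/451) -> -(451/355)
  reduce: (96/355)
  pull out 2: (2/355) = -1  (since 355 mod 8 = 3)
  pull out 2: (2/355) = -1  (since 355 mod 8 = 3)
  pull out 2: (2/355) = -1  (since 355 mod 8 = 3)
  pull out 2: (2/355) = -1  (since 355 mod 8 = 3)
  pull out 2: (2/355) = -1  (since 355 mod 8 = 3)
  reciprocity: (3/355) -> -(355/3)
  reduce: (1/3)
  (1/3) = 1
Product of signs = -1

-1


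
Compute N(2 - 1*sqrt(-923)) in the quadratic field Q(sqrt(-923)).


N(a + b*sqrt(d)) = a^2 - d*b^2
= (2)^2 - (-923)*(-1)^2
= 4 + 923
= 927

927


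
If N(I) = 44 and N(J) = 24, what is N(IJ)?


N(IJ) = N(I) * N(J)
= 44 * 24
= 1056

1056


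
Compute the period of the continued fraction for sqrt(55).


Run the CF algorithm for sqrt(55).
a_0 = floor(sqrt(55)) = 7; set m_0=0, q_0=1.
Recurrence: m' = q*a - m,  q' = (d - m'^2)/q,  a' = floor((a_0 + m')/q').
  step 1: m=7, q=6, a=2
  step 2: m=5, q=5, a=2
  step 3: m=5, q=6, a=2
  step 4: m=7, q=1, a=14
a_4 = 2*a_0 = 14, so the period closes here.
sqrt(55) = [7; 2, 2, 2, 14]
Period length = 4

4


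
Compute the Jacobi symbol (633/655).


Compute (633/655) via quadratic reciprocity:
  reciprocity: (633/655) -> +(655/633)
  reduce: (22/633)
  pull out 2: (2/633) = +1  (since 633 mod 8 = 1)
  reciprocity: (11/633) -> +(633/11)
  reduce: (6/11)
  pull out 2: (2/11) = -1  (since 11 mod 8 = 3)
  reciprocity: (3/11) -> -(11/3)
  reduce: (2/3)
  pull out 2: (2/3) = -1  (since 3 mod 8 = 3)
  (1/3) = 1
Product of signs = -1

-1


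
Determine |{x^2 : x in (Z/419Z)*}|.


For prime p, the number of non-zero quadratic residues is (p-1)/2.
= (419-1)/2
= 209

209


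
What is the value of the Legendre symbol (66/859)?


p = 859 is prime, so compute (66/859) with the reciprocity algorithm (Jacobi-symbol steps: pull out 2s via (2/n), flip via reciprocity, reduce):
  pull out 2: (2/859) = -1  (since 859 mod 8 = 3)
  reciprocity: (33/859) -> +(859/33)
  reduce: (1/33)
  (1/33) = 1
Product of signs = -1
(66/859) = -1

-1


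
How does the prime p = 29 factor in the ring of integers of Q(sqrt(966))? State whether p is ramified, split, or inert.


K = Q(sqrt(966)). Since d mod 4 = 2, disc(K) = 3864.
Check p | disc: 3864 mod 29 = 7.
p does not divide disc. Compute Legendre symbol (d/p):
9^((29-1)/2) mod 29 = 1
(d/p) = 1, so p splits: (p) = P*P' with e=1, f=1, g=2.
Therefore p is split.

split


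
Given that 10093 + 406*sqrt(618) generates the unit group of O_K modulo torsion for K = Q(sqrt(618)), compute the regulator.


epsilon = 10093 + 406*sqrt(618)
= 20186.0000
R = ln(20186.0000)
= 9.9127

9.9127


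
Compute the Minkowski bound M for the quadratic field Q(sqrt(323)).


d = 323, d mod 4 = 3, so disc(K) = 4d = 1292; |disc(K)| = 1292
Real quadratic field, so n = 2, s = r2 = 0, r1 = 2
M = (n!/n^n) * (4/pi)^s * sqrt(|disc(K)|) = (2!/2^2) * (4/pi)^0 * sqrt(1292)
= 0.5 * 1.000000 * 35.944402
= 17.9722

17.9722


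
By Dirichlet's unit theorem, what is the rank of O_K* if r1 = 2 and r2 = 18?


By Dirichlet's unit theorem:
rank = r1 + r2 - 1
= 2 + 18 - 1
= 19

19


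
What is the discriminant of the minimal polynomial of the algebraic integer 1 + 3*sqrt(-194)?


The element 1 + 3*sqrt(-194) has minimal polynomial:
x^2 - 2*x + 1747
Discriminant = (-2)^2 - 4*(1747)
= 4 - 6988
= -6984

-6984


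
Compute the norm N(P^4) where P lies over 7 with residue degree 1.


N(P^a) = p^(a*f)
= 7^(4*1)
= 7^4
= 2401

2401


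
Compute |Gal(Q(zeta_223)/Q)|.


|Gal(Q(zeta_223)/Q)| = phi(223)
= 222

222


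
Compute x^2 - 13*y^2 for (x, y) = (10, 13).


x^2 - d*y^2
= 10^2 - 13*13^2
= 100 - 2197
= -2097

-2097


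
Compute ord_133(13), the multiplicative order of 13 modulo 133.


We want ord_133(13), the smallest k >= 1 with 13^k = 1 mod 133.
n = 133 = 7 * 19, phi(133) = 108; the order divides phi(n).
Divisors of 108: 1, 2, 3, 4, 6, 9, 12, 18, 27, 36, 54, 108
Repeated squaring mod 133: 13^1 = 13, 13^2 = 36, 13^4 = 99, 13^8 = 92, 13^16 = 85, 13^32 = 43, 13^64 = 120
Test divisors in increasing order:
  k=1: 13^1 = 13 mod 133
  k=2: 13^2 = 36 mod 133
  k=3: 13^3 = 36 * 13 = 69 mod 133
  k=4: 13^4 = 99 mod 133
  k=6: 13^6 = 99 * 36 = 106 mod 133
  k=9: 13^9 = 92 * 13 = 132 mod 133
  k=12: 13^12 = 92 * 99 = 64 mod 133
  k=18: 13^18 = 85 * 36 = 1 mod 133  <- first divisor giving 1
Order = 18

18


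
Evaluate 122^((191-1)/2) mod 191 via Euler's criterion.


p = 191 is prime and the exponent is (p-1)/2 = 95, so by Euler's criterion 122^95 = (122/191) = +1 or -1 mod 191.
Compute by square-and-multiply:
  95 = 64 + 16 + 8 + 4 + 2 + 1 (binary 1011111)
  Repeated squaring mod 191: 122^1 = 122, 122^2 = 177, 122^4 = 5, 122^8 = 25, 122^16 = 52, 122^32 = 30, 122^64 = 136
  122^95 = 122^64 * 122^16 * 122^8 * 122^4 * 122^2 * 122^1 = 136 * 52 * 25 * 5 * 177 * 122 mod 191
    136 * 52 = 7072 = 5 mod 191
    5 * 25 = 125 = 125 mod 191
    125 * 5 = 625 = 52 mod 191
    52 * 177 = 9204 = 36 mod 191
    36 * 122 = 4392 = 190 mod 191
  122^95 = 190 mod 191
Result 190 = p - 1 = -1 mod 191: 122 is a quadratic non-residue mod 191. As a residue in [0, p-1] the value is 190.
122^95 mod 191 = 190

190


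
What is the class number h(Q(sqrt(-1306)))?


K = Q(sqrt(-1306)). d mod 4 = 2, so D = disc(K) = 4d = -5224
h(K) equals the number of primitive reduced positive-definite forms (a, b, c) = a*x^2 + b*x*y + c*y^2 with b^2 - 4ac = D,
where reduced means |b| <= a <= c, with b >= 0 whenever |b| = a or a = c, and primitive means gcd(a, b, c) = 1.
Reduced forces 3a^2 <= |D| = 5224, so 1 <= a <= 41; b must have the parity of D, and c = (b^2 - D)/(4a) must be an integer >= a.
Enumerate a = 1..41, b in [-a, a]:
  a=1: (1, 0, 1306)  [1]
  a=2: (2, 0, 653)  [1]
  a=3..4: none
  a=5: (5, -4, 262), (5, 4, 262)  [2]
  a=6..9: none
  a=10: (10, -4, 131), (10, 4, 131)  [2]
  a=11: (11, -10, 121), (11, 10, 121)  [2]
  a=12..18: none
  a=19: (19, -18, 73), (19, 18, 73)  [2]
  a=20..21: none
  a=22: (22, -12, 61), (22, 12, 61)  [2]
  a=23..24: none
  a=25: (25, -24, 58), (25, 24, 58)  [2]
  a=26..28: none
  a=29: (29, -24, 50), (29, 24, 50)  [2]
  a=30..36: none
  a=37: (37, -20, 38), (37, 20, 38)  [2]
  a=38..41: none
Total reduced forms: 1 + 1 + 2 + 2 + 2 + 2 + 2 + 2 + 2 + 2 = 18
h = 18

18


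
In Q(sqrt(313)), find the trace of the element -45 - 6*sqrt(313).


Tr(a + b*sqrt(d)) = (a + b*sqrt(d)) + (a - b*sqrt(d)) = 2a
= 2 * (-45)
= -90

-90


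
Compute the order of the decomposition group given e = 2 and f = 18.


|D_P| = e * f
= 2 * 18
= 36

36


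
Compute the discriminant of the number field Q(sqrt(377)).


For K = Q(sqrt(d)) with d squarefree: disc(K) = d if d = 1 mod 4, and disc(K) = 4d if d = 2 or 3 mod 4.
Here d = 377, and d mod 4 = 1.
d = 1 mod 4 (O_K = Z[(1+sqrt(d))/2]), so disc(K) = d = 377

377


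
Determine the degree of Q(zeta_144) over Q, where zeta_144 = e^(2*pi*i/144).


The degree equals Euler's totient phi(144).
144 = 2^4 * 3^2
phi(144) = 48

48


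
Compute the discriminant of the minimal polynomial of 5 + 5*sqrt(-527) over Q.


The element 5 + 5*sqrt(-527) has minimal polynomial:
x^2 - 10*x + 13200
Discriminant = (-10)^2 - 4*(13200)
= 100 - 52800
= -52700

-52700


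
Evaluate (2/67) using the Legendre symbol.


p = 67 is prime, so compute (2/67) with the reciprocity algorithm (Jacobi-symbol steps: pull out 2s via (2/n), flip via reciprocity, reduce):
  pull out 2: (2/67) = -1  (since 67 mod 8 = 3)
  (1/67) = 1
Product of signs = -1
(2/67) = -1

-1


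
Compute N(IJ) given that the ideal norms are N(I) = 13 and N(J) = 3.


N(IJ) = N(I) * N(J)
= 13 * 3
= 39

39


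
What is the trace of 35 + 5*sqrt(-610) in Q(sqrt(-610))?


Tr(a + b*sqrt(d)) = (a + b*sqrt(d)) + (a - b*sqrt(d)) = 2a
= 2 * (35)
= 70

70


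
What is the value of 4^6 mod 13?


p = 13 is prime and the exponent is (p-1)/2 = 6, so by Euler's criterion 4^6 = (4/13) = +1 or -1 mod 13.
Compute by square-and-multiply:
  6 = 4 + 2 (binary 110)
  Repeated squaring mod 13: 4^1 = 4, 4^2 = 3, 4^4 = 9
  4^6 = 4^4 * 4^2 = 9 * 3 mod 13
    9 * 3 = 27 = 1 mod 13
  4^6 = 1 mod 13
Result 1: 4 is a quadratic residue mod 13.
4^6 mod 13 = 1

1


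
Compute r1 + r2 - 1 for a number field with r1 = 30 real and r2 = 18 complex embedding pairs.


By Dirichlet's unit theorem:
rank = r1 + r2 - 1
= 30 + 18 - 1
= 47

47


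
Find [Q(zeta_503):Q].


The degree equals Euler's totient phi(503).
503 = 503
phi(503) = 502

502


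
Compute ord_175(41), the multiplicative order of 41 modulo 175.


We want ord_175(41), the smallest k >= 1 with 41^k = 1 mod 175.
n = 175 = 5^2 * 7, phi(175) = 120; the order divides phi(n).
Divisors of 120: 1, 2, 3, 4, 5, 6, 8, 10, 12, 15, 20, 24, 30, 40, 60, 120
Repeated squaring mod 175: 41^1 = 41, 41^2 = 106, 41^4 = 36, 41^8 = 71, 41^16 = 141, 41^32 = 106, 41^64 = 36
Test divisors in increasing order:
  k=1: 41^1 = 41 mod 175
  k=2: 41^2 = 106 mod 175
  k=3: 41^3 = 106 * 41 = 146 mod 175
  k=4: 41^4 = 36 mod 175
  k=5: 41^5 = 36 * 41 = 76 mod 175
  k=6: 41^6 = 36 * 106 = 141 mod 175
  k=8: 41^8 = 71 mod 175
  k=10: 41^10 = 71 * 106 = 1 mod 175  <- first divisor giving 1
Order = 10

10


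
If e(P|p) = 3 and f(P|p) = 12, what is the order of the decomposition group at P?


|D_P| = e * f
= 3 * 12
= 36

36


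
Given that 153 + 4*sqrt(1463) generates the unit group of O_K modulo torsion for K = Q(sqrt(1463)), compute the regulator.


epsilon = 153 + 4*sqrt(1463)
= 305.9967
R = ln(305.9967)
= 5.7236

5.7236


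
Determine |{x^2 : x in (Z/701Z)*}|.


For prime p, the number of non-zero quadratic residues is (p-1)/2.
= (701-1)/2
= 350

350


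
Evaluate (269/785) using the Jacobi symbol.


Compute (269/785) via quadratic reciprocity:
  reciprocity: (269/785) -> +(785/269)
  reduce: (247/269)
  reciprocity: (247/269) -> +(269/247)
  reduce: (22/247)
  pull out 2: (2/247) = +1  (since 247 mod 8 = 7)
  reciprocity: (11/247) -> -(247/11)
  reduce: (5/11)
  reciprocity: (5/11) -> +(11/5)
  reduce: (1/5)
  (1/5) = 1
Product of signs = -1

-1


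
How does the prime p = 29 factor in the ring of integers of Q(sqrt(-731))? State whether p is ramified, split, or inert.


K = Q(sqrt(-731)). Since d mod 4 = 1, disc(K) = -731.
Check p | disc: -731 mod 29 = 23.
p does not divide disc. Compute Legendre symbol (d/p):
23^((29-1)/2) mod 29 = 1
(d/p) = 1, so p splits: (p) = P*P' with e=1, f=1, g=2.
Therefore p is split.

split


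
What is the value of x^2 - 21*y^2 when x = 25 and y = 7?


x^2 - d*y^2
= 25^2 - 21*7^2
= 625 - 1029
= -404

-404


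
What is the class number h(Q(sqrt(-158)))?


K = Q(sqrt(-158)). d mod 4 = 2, so D = disc(K) = 4d = -632
h(K) equals the number of primitive reduced positive-definite forms (a, b, c) = a*x^2 + b*x*y + c*y^2 with b^2 - 4ac = D,
where reduced means |b| <= a <= c, with b >= 0 whenever |b| = a or a = c, and primitive means gcd(a, b, c) = 1.
Reduced forces 3a^2 <= |D| = 632, so 1 <= a <= 14; b must have the parity of D, and c = (b^2 - D)/(4a) must be an integer >= a.
Enumerate a = 1..14, b in [-a, a]:
  a=1: (1, 0, 158)  [1]
  a=2: (2, 0, 79)  [1]
  a=3: (3, -2, 53), (3, 2, 53)  [2]
  a=4..5: none
  a=6: (6, -4, 27), (6, 4, 27)  [2]
  a=7..8: none
  a=9: (9, -4, 18), (9, 4, 18)  [2]
  a=10..14: none
Total reduced forms: 1 + 1 + 2 + 2 + 2 = 8
h = 8

8


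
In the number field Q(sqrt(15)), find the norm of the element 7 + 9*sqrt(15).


N(a + b*sqrt(d)) = a^2 - d*b^2
= (7)^2 - (15)*(9)^2
= 49 - 1215
= -1166

-1166


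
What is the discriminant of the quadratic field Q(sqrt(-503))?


For K = Q(sqrt(d)) with d squarefree: disc(K) = d if d = 1 mod 4, and disc(K) = 4d if d = 2 or 3 mod 4.
Here d = -503, and d mod 4 = 1.
d = 1 mod 4 (O_K = Z[(1+sqrt(d))/2]), so disc(K) = d = -503

-503


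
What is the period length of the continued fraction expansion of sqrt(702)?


Run the CF algorithm for sqrt(702).
a_0 = floor(sqrt(702)) = 26; set m_0=0, q_0=1.
Recurrence: m' = q*a - m,  q' = (d - m'^2)/q,  a' = floor((a_0 + m')/q').
  step 1: m=26, q=26, a=2
  step 2: m=26, q=1, a=52
a_2 = 2*a_0 = 52, so the period closes here.
sqrt(702) = [26; 2, 52]
Period length = 2

2


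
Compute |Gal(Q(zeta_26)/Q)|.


|Gal(Q(zeta_26)/Q)| = phi(26)
= 12

12


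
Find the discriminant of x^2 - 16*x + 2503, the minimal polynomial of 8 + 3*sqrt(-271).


The element 8 + 3*sqrt(-271) has minimal polynomial:
x^2 - 16*x + 2503
Discriminant = (-16)^2 - 4*(2503)
= 256 - 10012
= -9756

-9756


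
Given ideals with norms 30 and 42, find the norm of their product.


N(IJ) = N(I) * N(J)
= 30 * 42
= 1260

1260


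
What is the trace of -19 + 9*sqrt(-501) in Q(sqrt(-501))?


Tr(a + b*sqrt(d)) = (a + b*sqrt(d)) + (a - b*sqrt(d)) = 2a
= 2 * (-19)
= -38

-38


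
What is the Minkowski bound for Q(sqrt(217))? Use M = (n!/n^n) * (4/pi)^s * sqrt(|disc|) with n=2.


d = 217, d mod 4 = 1, so disc(K) = d = 217; |disc(K)| = 217
Real quadratic field, so n = 2, s = r2 = 0, r1 = 2
M = (n!/n^n) * (4/pi)^s * sqrt(|disc(K)|) = (2!/2^2) * (4/pi)^0 * sqrt(217)
= 0.5 * 1.000000 * 14.730920
= 7.3655

7.3655


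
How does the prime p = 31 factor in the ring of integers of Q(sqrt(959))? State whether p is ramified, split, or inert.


K = Q(sqrt(959)). Since d mod 4 = 3, disc(K) = 3836.
Check p | disc: 3836 mod 31 = 23.
p does not divide disc. Compute Legendre symbol (d/p):
29^((31-1)/2) mod 31 = -1
(d/p) = -1, so p is inert: (p) stays prime with e=1, f=2, g=1.
Therefore p is inert.

inert


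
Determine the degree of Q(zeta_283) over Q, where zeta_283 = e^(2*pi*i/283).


The degree equals Euler's totient phi(283).
283 = 283
phi(283) = 282

282


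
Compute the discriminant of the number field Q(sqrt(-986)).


For K = Q(sqrt(d)) with d squarefree: disc(K) = d if d = 1 mod 4, and disc(K) = 4d if d = 2 or 3 mod 4.
Here d = -986, and d mod 4 = 2.
d = 2 mod 4, not 1 (O_K = Z[sqrt(d)]), so disc(K) = 4d = 4 * (-986) = -3944

-3944


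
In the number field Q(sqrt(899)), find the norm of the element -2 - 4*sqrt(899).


N(a + b*sqrt(d)) = a^2 - d*b^2
= (-2)^2 - (899)*(-4)^2
= 4 - 14384
= -14380

-14380


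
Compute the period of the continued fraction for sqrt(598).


Run the CF algorithm for sqrt(598).
a_0 = floor(sqrt(598)) = 24; set m_0=0, q_0=1.
Recurrence: m' = q*a - m,  q' = (d - m'^2)/q,  a' = floor((a_0 + m')/q').
  step 1: m=24, q=22, a=2
  step 2: m=20, q=9, a=4
  step 3: m=16, q=38, a=1
  step 4: m=22, q=3, a=15
  step 5: m=23, q=23, a=2
  step 6: m=23, q=3, a=15
  step 7: m=22, q=38, a=1
  step 8: m=16, q=9, a=4
  step 9: m=20, q=22, a=2
  step 10: m=24, q=1, a=48
a_10 = 2*a_0 = 48, so the period closes here.
sqrt(598) = [24; 2, 4, 1, 15, 2, 15, 1, 4, 2, 48]
Period length = 10

10


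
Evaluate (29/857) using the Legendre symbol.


p = 857 is prime, so compute (29/857) with the reciprocity algorithm (Jacobi-symbol steps: pull out 2s via (2/n), flip via reciprocity, reduce):
  reciprocity: (29/857) -> +(857/29)
  reduce: (16/29)
  pull out 2: (2/29) = -1  (since 29 mod 8 = 5)
  pull out 2: (2/29) = -1  (since 29 mod 8 = 5)
  pull out 2: (2/29) = -1  (since 29 mod 8 = 5)
  pull out 2: (2/29) = -1  (since 29 mod 8 = 5)
  (1/29) = 1
Product of signs = 1
(29/857) = 1

1


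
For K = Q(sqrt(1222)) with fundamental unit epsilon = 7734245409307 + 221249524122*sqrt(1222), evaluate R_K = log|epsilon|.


epsilon = 7734245409307 + 221249524122*sqrt(1222)
= 1.5468e+13
R = ln(1.5468e+13)
= 30.3698

30.3698


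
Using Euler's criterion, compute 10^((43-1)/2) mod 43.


p = 43 is prime and the exponent is (p-1)/2 = 21, so by Euler's criterion 10^21 = (10/43) = +1 or -1 mod 43.
Compute by square-and-multiply:
  21 = 16 + 4 + 1 (binary 10101)
  Repeated squaring mod 43: 10^1 = 10, 10^2 = 14, 10^4 = 24, 10^8 = 17, 10^16 = 31
  10^21 = 10^16 * 10^4 * 10^1 = 31 * 24 * 10 mod 43
    31 * 24 = 744 = 13 mod 43
    13 * 10 = 130 = 1 mod 43
  10^21 = 1 mod 43
Result 1: 10 is a quadratic residue mod 43.
10^21 mod 43 = 1

1


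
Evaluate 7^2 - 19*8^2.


x^2 - d*y^2
= 7^2 - 19*8^2
= 49 - 1216
= -1167

-1167


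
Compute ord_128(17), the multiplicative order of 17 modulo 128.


We want ord_128(17), the smallest k >= 1 with 17^k = 1 mod 128.
n = 128 = 2^7, phi(128) = 64; the order divides phi(n).
Divisors of 64: 1, 2, 4, 8, 16, 32, 64
Repeated squaring mod 128: 17^1 = 17, 17^2 = 33, 17^4 = 65, 17^8 = 1, 17^16 = 1, 17^32 = 1, 17^64 = 1
Test divisors in increasing order:
  k=1: 17^1 = 17 mod 128
  k=2: 17^2 = 33 mod 128
  k=4: 17^4 = 65 mod 128
  k=8: 17^8 = 1 mod 128  <- first divisor giving 1
Order = 8

8


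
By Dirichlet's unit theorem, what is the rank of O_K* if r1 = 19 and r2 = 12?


By Dirichlet's unit theorem:
rank = r1 + r2 - 1
= 19 + 12 - 1
= 30

30


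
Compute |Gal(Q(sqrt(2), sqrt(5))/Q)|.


The 2 square roots of distinct primes are multiplicatively independent over Q,
so [K:Q] = 2^2 and Gal(K/Q) is isomorphic to (Z/2Z)^2.
|Gal| = 2^2 = 4

4


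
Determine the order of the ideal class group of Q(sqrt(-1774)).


K = Q(sqrt(-1774)). d mod 4 = 2, so D = disc(K) = 4d = -7096
h(K) equals the number of primitive reduced positive-definite forms (a, b, c) = a*x^2 + b*x*y + c*y^2 with b^2 - 4ac = D,
where reduced means |b| <= a <= c, with b >= 0 whenever |b| = a or a = c, and primitive means gcd(a, b, c) = 1.
Reduced forces 3a^2 <= |D| = 7096, so 1 <= a <= 48; b must have the parity of D, and c = (b^2 - D)/(4a) must be an integer >= a.
Enumerate a = 1..48, b in [-a, a]:
  a=1: (1, 0, 1774)  [1]
  a=2: (2, 0, 887)  [1]
  a=3..4: none
  a=5: (5, -2, 355), (5, 2, 355)  [2]
  a=6: none
  a=7: (7, -4, 254), (7, 4, 254)  [2]
  a=8..9: none
  a=10: (10, -8, 179), (10, 8, 179)  [2]
  a=11..13: none
  a=14: (14, -4, 127), (14, 4, 127)  [2]
  a=15..24: none
  a=25: (25, -2, 71), (25, 2, 71)  [2]
  a=26..28: none
  a=29: (29, -26, 67), (29, 26, 67)  [2]
  a=30..34: none
  a=35: (35, -32, 58), (35, -18, 53), (35, 18, 53), (35, 32, 58)  [4]
  a=36..46: none
  a=47: (47, -46, 49), (47, 46, 49)  [2]
  a=48: none
Total reduced forms: 1 + 1 + 2 + 2 + 2 + 2 + 2 + 2 + 4 + 2 = 20
h = 20

20


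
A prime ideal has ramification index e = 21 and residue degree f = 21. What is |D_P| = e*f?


|D_P| = e * f
= 21 * 21
= 441

441


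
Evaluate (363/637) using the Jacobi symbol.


Compute (363/637) via quadratic reciprocity:
  reciprocity: (363/637) -> +(637/363)
  reduce: (274/363)
  pull out 2: (2/363) = -1  (since 363 mod 8 = 3)
  reciprocity: (137/363) -> +(363/137)
  reduce: (89/137)
  reciprocity: (89/137) -> +(137/89)
  reduce: (48/89)
  pull out 2: (2/89) = +1  (since 89 mod 8 = 1)
  pull out 2: (2/89) = +1  (since 89 mod 8 = 1)
  pull out 2: (2/89) = +1  (since 89 mod 8 = 1)
  pull out 2: (2/89) = +1  (since 89 mod 8 = 1)
  reciprocity: (3/89) -> +(89/3)
  reduce: (2/3)
  pull out 2: (2/3) = -1  (since 3 mod 8 = 3)
  (1/3) = 1
Product of signs = 1

1


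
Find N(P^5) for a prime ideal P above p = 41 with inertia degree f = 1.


N(P^a) = p^(a*f)
= 41^(5*1)
= 41^5
= 115856201

115856201


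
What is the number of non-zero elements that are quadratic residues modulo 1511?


For prime p, the number of non-zero quadratic residues is (p-1)/2.
= (1511-1)/2
= 755

755


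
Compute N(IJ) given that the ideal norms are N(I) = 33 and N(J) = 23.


N(IJ) = N(I) * N(J)
= 33 * 23
= 759

759


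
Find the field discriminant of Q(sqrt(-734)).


For K = Q(sqrt(d)) with d squarefree: disc(K) = d if d = 1 mod 4, and disc(K) = 4d if d = 2 or 3 mod 4.
Here d = -734, and d mod 4 = 2.
d = 2 mod 4, not 1 (O_K = Z[sqrt(d)]), so disc(K) = 4d = 4 * (-734) = -2936

-2936


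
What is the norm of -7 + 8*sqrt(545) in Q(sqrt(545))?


N(a + b*sqrt(d)) = a^2 - d*b^2
= (-7)^2 - (545)*(8)^2
= 49 - 34880
= -34831

-34831


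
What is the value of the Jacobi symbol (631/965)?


Compute (631/965) via quadratic reciprocity:
  reciprocity: (631/965) -> +(965/631)
  reduce: (334/631)
  pull out 2: (2/631) = +1  (since 631 mod 8 = 7)
  reciprocity: (167/631) -> -(631/167)
  reduce: (130/167)
  pull out 2: (2/167) = +1  (since 167 mod 8 = 7)
  reciprocity: (65/167) -> +(167/65)
  reduce: (37/65)
  reciprocity: (37/65) -> +(65/37)
  reduce: (28/37)
  pull out 2: (2/37) = -1  (since 37 mod 8 = 5)
  pull out 2: (2/37) = -1  (since 37 mod 8 = 5)
  reciprocity: (7/37) -> +(37/7)
  reduce: (2/7)
  pull out 2: (2/7) = +1  (since 7 mod 8 = 7)
  (1/7) = 1
Product of signs = -1

-1


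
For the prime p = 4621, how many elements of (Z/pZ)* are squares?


For prime p, the number of non-zero quadratic residues is (p-1)/2.
= (4621-1)/2
= 2310

2310


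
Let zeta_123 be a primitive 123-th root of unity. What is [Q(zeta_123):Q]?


The degree equals Euler's totient phi(123).
123 = 3 * 41
phi(123) = 80

80


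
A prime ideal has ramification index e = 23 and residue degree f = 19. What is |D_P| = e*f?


|D_P| = e * f
= 23 * 19
= 437

437


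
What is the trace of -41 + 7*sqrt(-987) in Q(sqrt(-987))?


Tr(a + b*sqrt(d)) = (a + b*sqrt(d)) + (a - b*sqrt(d)) = 2a
= 2 * (-41)
= -82

-82


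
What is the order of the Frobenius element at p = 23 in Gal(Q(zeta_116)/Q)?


The Frobenius at p in Gal(Q(zeta_n)/Q) = (Z/nZ)* is the class of p, so its order is ord_116(23), the smallest k >= 1 with 23^k = 1 mod 116.
n = 116 = 2^2 * 29, phi(116) = 56; the order divides phi(n).
Divisors of 56: 1, 2, 4, 7, 8, 14, 28, 56
Repeated squaring mod 116: 23^1 = 23, 23^2 = 65, 23^4 = 49, 23^8 = 81, 23^16 = 65, 23^32 = 49
Test divisors in increasing order:
  k=1: 23^1 = 23 mod 116
  k=2: 23^2 = 65 mod 116
  k=4: 23^4 = 49 mod 116
  k=7: 23^7 = 49 * 65 * 23 = 59 mod 116
  k=8: 23^8 = 81 mod 116
  k=14: 23^14 = 81 * 49 * 65 = 1 mod 116  <- first divisor giving 1
Order = 14

14


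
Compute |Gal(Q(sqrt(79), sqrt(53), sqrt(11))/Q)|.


The 3 square roots of distinct primes are multiplicatively independent over Q,
so [K:Q] = 2^3 and Gal(K/Q) is isomorphic to (Z/2Z)^3.
|Gal| = 2^3 = 8

8


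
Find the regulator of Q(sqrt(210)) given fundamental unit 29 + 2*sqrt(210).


epsilon = 29 + 2*sqrt(210)
= 57.9828
R = ln(57.9828)
= 4.0601

4.0601


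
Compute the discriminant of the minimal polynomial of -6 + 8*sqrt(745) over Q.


The element -6 + 8*sqrt(745) has minimal polynomial:
x^2 + 12*x - 47644
Discriminant = (12)^2 - 4*(-47644)
= 144 + 190576
= 190720

190720


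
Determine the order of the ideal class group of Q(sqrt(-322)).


K = Q(sqrt(-322)). d mod 4 = 2, so D = disc(K) = 4d = -1288
h(K) equals the number of primitive reduced positive-definite forms (a, b, c) = a*x^2 + b*x*y + c*y^2 with b^2 - 4ac = D,
where reduced means |b| <= a <= c, with b >= 0 whenever |b| = a or a = c, and primitive means gcd(a, b, c) = 1.
Reduced forces 3a^2 <= |D| = 1288, so 1 <= a <= 20; b must have the parity of D, and c = (b^2 - D)/(4a) must be an integer >= a.
Enumerate a = 1..20, b in [-a, a]:
  a=1: (1, 0, 322)  [1]
  a=2: (2, 0, 161)  [1]
  a=3..6: none
  a=7: (7, 0, 46)  [1]
  a=8..12: none
  a=13: (13, -8, 26), (13, 8, 26)  [2]
  a=14: (14, 0, 23)  [1]
  a=15..16: none
  a=17: (17, -2, 19), (17, 2, 19)  [2]
  a=18..20: none
Total reduced forms: 1 + 1 + 1 + 2 + 1 + 2 = 8
h = 8

8


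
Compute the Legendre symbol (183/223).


p = 223 is prime, so compute (183/223) with the reciprocity algorithm (Jacobi-symbol steps: pull out 2s via (2/n), flip via reciprocity, reduce):
  reciprocity: (183/223) -> -(223/183)
  reduce: (40/183)
  pull out 2: (2/183) = +1  (since 183 mod 8 = 7)
  pull out 2: (2/183) = +1  (since 183 mod 8 = 7)
  pull out 2: (2/183) = +1  (since 183 mod 8 = 7)
  reciprocity: (5/183) -> +(183/5)
  reduce: (3/5)
  reciprocity: (3/5) -> +(5/3)
  reduce: (2/3)
  pull out 2: (2/3) = -1  (since 3 mod 8 = 3)
  (1/3) = 1
Product of signs = 1
(183/223) = 1

1


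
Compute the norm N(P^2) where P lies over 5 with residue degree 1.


N(P^a) = p^(a*f)
= 5^(2*1)
= 5^2
= 25

25


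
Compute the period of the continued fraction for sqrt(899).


Run the CF algorithm for sqrt(899).
a_0 = floor(sqrt(899)) = 29; set m_0=0, q_0=1.
Recurrence: m' = q*a - m,  q' = (d - m'^2)/q,  a' = floor((a_0 + m')/q').
  step 1: m=29, q=58, a=1
  step 2: m=29, q=1, a=58
a_2 = 2*a_0 = 58, so the period closes here.
sqrt(899) = [29; 1, 58]
Period length = 2

2


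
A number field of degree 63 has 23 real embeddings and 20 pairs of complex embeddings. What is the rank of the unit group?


By Dirichlet's unit theorem:
rank = r1 + r2 - 1
= 23 + 20 - 1
= 42

42


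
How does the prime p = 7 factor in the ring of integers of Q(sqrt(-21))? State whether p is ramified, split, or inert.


K = Q(sqrt(-21)). Since d mod 4 = 3, disc(K) = -84.
Check p | disc: -84 mod 7 = 0.
p divides disc, so p ramifies: (p) = P^2 with e=2, f=1, g=1.
Therefore p is ramified.

ramified


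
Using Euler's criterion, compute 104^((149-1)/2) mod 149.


p = 149 is prime and the exponent is (p-1)/2 = 74, so by Euler's criterion 104^74 = (104/149) = +1 or -1 mod 149.
Compute by square-and-multiply:
  74 = 64 + 8 + 2 (binary 1001010)
  Repeated squaring mod 149: 104^1 = 104, 104^2 = 88, 104^4 = 145, 104^8 = 16, 104^16 = 107, 104^32 = 125, 104^64 = 129
  104^74 = 104^64 * 104^8 * 104^2 = 129 * 16 * 88 mod 149
    129 * 16 = 2064 = 127 mod 149
    127 * 88 = 11176 = 1 mod 149
  104^74 = 1 mod 149
Result 1: 104 is a quadratic residue mod 149.
104^74 mod 149 = 1

1


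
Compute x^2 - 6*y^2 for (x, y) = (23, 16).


x^2 - d*y^2
= 23^2 - 6*16^2
= 529 - 1536
= -1007

-1007


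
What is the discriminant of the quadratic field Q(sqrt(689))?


For K = Q(sqrt(d)) with d squarefree: disc(K) = d if d = 1 mod 4, and disc(K) = 4d if d = 2 or 3 mod 4.
Here d = 689, and d mod 4 = 1.
d = 1 mod 4 (O_K = Z[(1+sqrt(d))/2]), so disc(K) = d = 689

689


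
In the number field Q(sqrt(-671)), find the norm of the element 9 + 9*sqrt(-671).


N(a + b*sqrt(d)) = a^2 - d*b^2
= (9)^2 - (-671)*(9)^2
= 81 + 54351
= 54432

54432


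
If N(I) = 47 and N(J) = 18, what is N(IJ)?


N(IJ) = N(I) * N(J)
= 47 * 18
= 846

846


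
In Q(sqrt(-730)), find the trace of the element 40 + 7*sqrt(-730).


Tr(a + b*sqrt(d)) = (a + b*sqrt(d)) + (a - b*sqrt(d)) = 2a
= 2 * (40)
= 80

80


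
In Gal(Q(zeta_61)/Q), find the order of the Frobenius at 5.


The Frobenius at p in Gal(Q(zeta_n)/Q) = (Z/nZ)* is the class of p, so its order is ord_61(5), the smallest k >= 1 with 5^k = 1 mod 61.
n = 61 = 61, phi(61) = 60; the order divides phi(n).
Divisors of 60: 1, 2, 3, 4, 5, 6, 10, 12, 15, 20, 30, 60
Repeated squaring mod 61: 5^1 = 5, 5^2 = 25, 5^4 = 15, 5^8 = 42, 5^16 = 56, 5^32 = 25
Test divisors in increasing order:
  k=1: 5^1 = 5 mod 61
  k=2: 5^2 = 25 mod 61
  k=3: 5^3 = 25 * 5 = 3 mod 61
  k=4: 5^4 = 15 mod 61
  k=5: 5^5 = 15 * 5 = 14 mod 61
  k=6: 5^6 = 15 * 25 = 9 mod 61
  k=10: 5^10 = 42 * 25 = 13 mod 61
  k=12: 5^12 = 42 * 15 = 20 mod 61
  k=15: 5^15 = 42 * 15 * 25 * 5 = 60 mod 61
  k=20: 5^20 = 56 * 15 = 47 mod 61
  k=30: 5^30 = 56 * 42 * 15 * 25 = 1 mod 61  <- first divisor giving 1
Order = 30

30


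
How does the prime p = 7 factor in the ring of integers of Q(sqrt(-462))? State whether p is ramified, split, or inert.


K = Q(sqrt(-462)). Since d mod 4 = 2, disc(K) = -1848.
Check p | disc: -1848 mod 7 = 0.
p divides disc, so p ramifies: (p) = P^2 with e=2, f=1, g=1.
Therefore p is ramified.

ramified


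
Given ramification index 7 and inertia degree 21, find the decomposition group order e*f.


|D_P| = e * f
= 7 * 21
= 147

147


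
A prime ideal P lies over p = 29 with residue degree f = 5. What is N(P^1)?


N(P^a) = p^(a*f)
= 29^(1*5)
= 29^5
= 20511149

20511149


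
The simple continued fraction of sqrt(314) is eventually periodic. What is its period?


Run the CF algorithm for sqrt(314).
a_0 = floor(sqrt(314)) = 17; set m_0=0, q_0=1.
Recurrence: m' = q*a - m,  q' = (d - m'^2)/q,  a' = floor((a_0 + m')/q').
  step 1: m=17, q=25, a=1
  step 2: m=8, q=10, a=2
  step 3: m=12, q=17, a=1
  step 4: m=5, q=17, a=1
  step 5: m=12, q=10, a=2
  step 6: m=8, q=25, a=1
  step 7: m=17, q=1, a=34
a_7 = 2*a_0 = 34, so the period closes here.
sqrt(314) = [17; 1, 2, 1, 1, 2, 1, 34]
Period length = 7

7


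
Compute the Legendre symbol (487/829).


p = 829 is prime, so compute (487/829) with the reciprocity algorithm (Jacobi-symbol steps: pull out 2s via (2/n), flip via reciprocity, reduce):
  reciprocity: (487/829) -> +(829/487)
  reduce: (342/487)
  pull out 2: (2/487) = +1  (since 487 mod 8 = 7)
  reciprocity: (171/487) -> -(487/171)
  reduce: (145/171)
  reciprocity: (145/171) -> +(171/145)
  reduce: (26/145)
  pull out 2: (2/145) = +1  (since 145 mod 8 = 1)
  reciprocity: (13/145) -> +(145/13)
  reduce: (2/13)
  pull out 2: (2/13) = -1  (since 13 mod 8 = 5)
  (1/13) = 1
Product of signs = 1
(487/829) = 1

1


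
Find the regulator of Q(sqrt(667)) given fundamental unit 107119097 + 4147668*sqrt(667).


epsilon = 107119097 + 4147668*sqrt(667)
= 2.1424e+08
R = ln(2.1424e+08)
= 19.1826

19.1826


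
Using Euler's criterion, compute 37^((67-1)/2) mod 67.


p = 67 is prime and the exponent is (p-1)/2 = 33, so by Euler's criterion 37^33 = (37/67) = +1 or -1 mod 67.
Compute by square-and-multiply:
  33 = 32 + 1 (binary 100001)
  Repeated squaring mod 67: 37^1 = 37, 37^2 = 29, 37^4 = 37, 37^8 = 29, 37^16 = 37, 37^32 = 29
  37^33 = 37^32 * 37^1 = 29 * 37 mod 67
    29 * 37 = 1073 = 1 mod 67
  37^33 = 1 mod 67
Result 1: 37 is a quadratic residue mod 67.
37^33 mod 67 = 1

1


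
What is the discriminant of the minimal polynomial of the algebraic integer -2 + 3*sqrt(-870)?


The element -2 + 3*sqrt(-870) has minimal polynomial:
x^2 + 4*x + 7834
Discriminant = (4)^2 - 4*(7834)
= 16 - 31336
= -31320

-31320


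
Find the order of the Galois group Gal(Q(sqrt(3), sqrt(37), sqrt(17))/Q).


The 3 square roots of distinct primes are multiplicatively independent over Q,
so [K:Q] = 2^3 and Gal(K/Q) is isomorphic to (Z/2Z)^3.
|Gal| = 2^3 = 8

8


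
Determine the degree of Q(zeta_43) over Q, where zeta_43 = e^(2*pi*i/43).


The degree equals Euler's totient phi(43).
43 = 43
phi(43) = 42

42


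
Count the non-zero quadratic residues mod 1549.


For prime p, the number of non-zero quadratic residues is (p-1)/2.
= (1549-1)/2
= 774

774


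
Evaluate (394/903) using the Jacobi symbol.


Compute (394/903) via quadratic reciprocity:
  pull out 2: (2/903) = +1  (since 903 mod 8 = 7)
  reciprocity: (197/903) -> +(903/197)
  reduce: (115/197)
  reciprocity: (115/197) -> +(197/115)
  reduce: (82/115)
  pull out 2: (2/115) = -1  (since 115 mod 8 = 3)
  reciprocity: (41/115) -> +(115/41)
  reduce: (33/41)
  reciprocity: (33/41) -> +(41/33)
  reduce: (8/33)
  pull out 2: (2/33) = +1  (since 33 mod 8 = 1)
  pull out 2: (2/33) = +1  (since 33 mod 8 = 1)
  pull out 2: (2/33) = +1  (since 33 mod 8 = 1)
  (1/33) = 1
Product of signs = -1

-1


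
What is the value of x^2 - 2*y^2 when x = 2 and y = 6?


x^2 - d*y^2
= 2^2 - 2*6^2
= 4 - 72
= -68

-68


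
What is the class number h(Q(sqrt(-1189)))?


K = Q(sqrt(-1189)). d mod 4 = 3, so D = disc(K) = 4d = -4756
h(K) equals the number of primitive reduced positive-definite forms (a, b, c) = a*x^2 + b*x*y + c*y^2 with b^2 - 4ac = D,
where reduced means |b| <= a <= c, with b >= 0 whenever |b| = a or a = c, and primitive means gcd(a, b, c) = 1.
Reduced forces 3a^2 <= |D| = 4756, so 1 <= a <= 39; b must have the parity of D, and c = (b^2 - D)/(4a) must be an integer >= a.
Enumerate a = 1..39, b in [-a, a]:
  a=1: (1, 0, 1189)  [1]
  a=2: (2, 2, 595)  [1]
  a=3..4: none
  a=5: (5, -2, 238), (5, 2, 238)  [2]
  a=6: none
  a=7: (7, -2, 170), (7, 2, 170)  [2]
  a=8..9: none
  a=10: (10, -2, 119), (10, 2, 119)  [2]
  a=11..13: none
  a=14: (14, -2, 85), (14, 2, 85)  [2]
  a=15..16: none
  a=17: (17, -2, 70), (17, 2, 70)  [2]
  a=18..24: none
  a=25: (25, -12, 49), (25, 12, 49)  [2]
  a=26..28: none
  a=29: (29, 0, 41)  [1]
  a=30: none
  a=31: (31, -24, 43), (31, 24, 43)  [2]
  a=32..33: none
  a=34: (34, -2, 35), (34, 2, 35)  [2]
  a=35: (35, 12, 35)  [1]
  a=36..39: none
Total reduced forms: 1 + 1 + 2 + 2 + 2 + 2 + 2 + 2 + 1 + 2 + 2 + 1 = 20
h = 20

20


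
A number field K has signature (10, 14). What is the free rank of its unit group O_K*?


By Dirichlet's unit theorem:
rank = r1 + r2 - 1
= 10 + 14 - 1
= 23

23


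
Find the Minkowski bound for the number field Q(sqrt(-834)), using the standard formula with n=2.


d = -834, d mod 4 = 2, so disc(K) = 4d = -3336; |disc(K)| = 3336
Imaginary quadratic field, so n = 2, s = r2 = 1, r1 = 0
M = (n!/n^n) * (4/pi)^s * sqrt(|disc(K)|) = (2!/2^2) * (4/pi)^1 * sqrt(3336)
= 0.5 * 1.273240 * 57.758116
= 36.7700

36.7700


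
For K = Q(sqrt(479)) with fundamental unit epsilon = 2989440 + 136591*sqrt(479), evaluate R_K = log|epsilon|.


epsilon = 2989440 + 136591*sqrt(479)
= 5.9789e+06
R = ln(5.9789e+06)
= 15.6037

15.6037


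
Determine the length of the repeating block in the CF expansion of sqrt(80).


Run the CF algorithm for sqrt(80).
a_0 = floor(sqrt(80)) = 8; set m_0=0, q_0=1.
Recurrence: m' = q*a - m,  q' = (d - m'^2)/q,  a' = floor((a_0 + m')/q').
  step 1: m=8, q=16, a=1
  step 2: m=8, q=1, a=16
a_2 = 2*a_0 = 16, so the period closes here.
sqrt(80) = [8; 1, 16]
Period length = 2

2


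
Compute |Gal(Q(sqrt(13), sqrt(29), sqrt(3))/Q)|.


The 3 square roots of distinct primes are multiplicatively independent over Q,
so [K:Q] = 2^3 and Gal(K/Q) is isomorphic to (Z/2Z)^3.
|Gal| = 2^3 = 8

8


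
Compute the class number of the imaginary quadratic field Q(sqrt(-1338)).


K = Q(sqrt(-1338)). d mod 4 = 2, so D = disc(K) = 4d = -5352
h(K) equals the number of primitive reduced positive-definite forms (a, b, c) = a*x^2 + b*x*y + c*y^2 with b^2 - 4ac = D,
where reduced means |b| <= a <= c, with b >= 0 whenever |b| = a or a = c, and primitive means gcd(a, b, c) = 1.
Reduced forces 3a^2 <= |D| = 5352, so 1 <= a <= 42; b must have the parity of D, and c = (b^2 - D)/(4a) must be an integer >= a.
Enumerate a = 1..42, b in [-a, a]:
  a=1: (1, 0, 1338)  [1]
  a=2: (2, 0, 669)  [1]
  a=3: (3, 0, 446)  [1]
  a=4..5: none
  a=6: (6, 0, 223)  [1]
  a=7..10: none
  a=11: (11, -4, 122), (11, 4, 122)  [2]
  a=12: none
  a=13: (13, -2, 103), (13, 2, 103)  [2]
  a=14..18: none
  a=19: (19, -14, 73), (19, 14, 73)  [2]
  a=20..21: none
  a=22: (22, -4, 61), (22, 4, 61)  [2]
  a=23..25: none
  a=26: (26, -24, 57), (26, 24, 57)  [2]
  a=27..28: none
  a=29: (29, -10, 47), (29, 10, 47)  [2]
  a=30..32: none
  a=33: (33, -18, 43), (33, 18, 43)  [2]
  a=34..37: none
  a=38: (38, -24, 39), (38, 24, 39)  [2]
  a=39..42: none
Total reduced forms: 1 + 1 + 1 + 1 + 2 + 2 + 2 + 2 + 2 + 2 + 2 + 2 = 20
h = 20

20


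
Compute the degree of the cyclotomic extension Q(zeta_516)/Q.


The degree equals Euler's totient phi(516).
516 = 2^2 * 3 * 43
phi(516) = 168

168


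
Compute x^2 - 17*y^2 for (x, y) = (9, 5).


x^2 - d*y^2
= 9^2 - 17*5^2
= 81 - 425
= -344

-344


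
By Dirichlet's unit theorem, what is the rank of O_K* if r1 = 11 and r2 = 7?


By Dirichlet's unit theorem:
rank = r1 + r2 - 1
= 11 + 7 - 1
= 17

17


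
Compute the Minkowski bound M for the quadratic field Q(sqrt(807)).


d = 807, d mod 4 = 3, so disc(K) = 4d = 3228; |disc(K)| = 3228
Real quadratic field, so n = 2, s = r2 = 0, r1 = 2
M = (n!/n^n) * (4/pi)^s * sqrt(|disc(K)|) = (2!/2^2) * (4/pi)^0 * sqrt(3228)
= 0.5 * 1.000000 * 56.815491
= 28.4077

28.4077


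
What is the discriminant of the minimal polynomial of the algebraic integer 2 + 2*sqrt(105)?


The element 2 + 2*sqrt(105) has minimal polynomial:
x^2 - 4*x - 416
Discriminant = (-4)^2 - 4*(-416)
= 16 + 1664
= 1680

1680


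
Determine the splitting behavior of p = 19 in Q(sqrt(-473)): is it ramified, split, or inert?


K = Q(sqrt(-473)). Since d mod 4 = 3, disc(K) = -1892.
Check p | disc: -1892 mod 19 = 8.
p does not divide disc. Compute Legendre symbol (d/p):
2^((19-1)/2) mod 19 = -1
(d/p) = -1, so p is inert: (p) stays prime with e=1, f=2, g=1.
Therefore p is inert.

inert


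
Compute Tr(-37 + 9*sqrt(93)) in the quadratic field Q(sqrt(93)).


Tr(a + b*sqrt(d)) = (a + b*sqrt(d)) + (a - b*sqrt(d)) = 2a
= 2 * (-37)
= -74

-74


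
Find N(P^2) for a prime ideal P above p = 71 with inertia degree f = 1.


N(P^a) = p^(a*f)
= 71^(2*1)
= 71^2
= 5041

5041


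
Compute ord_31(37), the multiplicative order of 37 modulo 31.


We want ord_31(37), the smallest k >= 1 with 37^k = 1 mod 31.
n = 31 = 31, phi(31) = 30; the order divides phi(n).
Divisors of 30: 1, 2, 3, 5, 6, 10, 15, 30
Repeated squaring mod 31: 37^1 = 6, 37^2 = 5, 37^4 = 25, 37^8 = 5, 37^16 = 25
Test divisors in increasing order:
  k=1: 37^1 = 6 mod 31
  k=2: 37^2 = 5 mod 31
  k=3: 37^3 = 5 * 6 = 30 mod 31
  k=5: 37^5 = 25 * 6 = 26 mod 31
  k=6: 37^6 = 25 * 5 = 1 mod 31  <- first divisor giving 1
Order = 6

6


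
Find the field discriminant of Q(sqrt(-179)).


For K = Q(sqrt(d)) with d squarefree: disc(K) = d if d = 1 mod 4, and disc(K) = 4d if d = 2 or 3 mod 4.
Here d = -179, and d mod 4 = 1.
d = 1 mod 4 (O_K = Z[(1+sqrt(d))/2]), so disc(K) = d = -179

-179


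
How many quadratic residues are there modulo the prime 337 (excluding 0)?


For prime p, the number of non-zero quadratic residues is (p-1)/2.
= (337-1)/2
= 168

168


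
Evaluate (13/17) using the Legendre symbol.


p = 17 is prime, so compute (13/17) with the reciprocity algorithm (Jacobi-symbol steps: pull out 2s via (2/n), flip via reciprocity, reduce):
  reciprocity: (13/17) -> +(17/13)
  reduce: (4/13)
  pull out 2: (2/13) = -1  (since 13 mod 8 = 5)
  pull out 2: (2/13) = -1  (since 13 mod 8 = 5)
  (1/13) = 1
Product of signs = 1
(13/17) = 1

1


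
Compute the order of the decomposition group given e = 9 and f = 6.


|D_P| = e * f
= 9 * 6
= 54

54
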